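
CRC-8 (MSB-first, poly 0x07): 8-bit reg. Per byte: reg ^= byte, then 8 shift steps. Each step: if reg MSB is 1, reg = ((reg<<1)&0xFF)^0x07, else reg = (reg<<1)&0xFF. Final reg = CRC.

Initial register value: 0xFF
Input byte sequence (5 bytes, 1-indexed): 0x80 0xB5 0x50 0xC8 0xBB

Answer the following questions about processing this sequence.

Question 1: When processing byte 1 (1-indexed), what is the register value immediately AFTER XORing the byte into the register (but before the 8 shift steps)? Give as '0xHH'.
Answer: 0x7F

Derivation:
Register before byte 1: 0xFF
Byte 1: 0x80
0xFF XOR 0x80 = 0x7F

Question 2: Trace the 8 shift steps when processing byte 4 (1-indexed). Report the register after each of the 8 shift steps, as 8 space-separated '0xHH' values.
After byte 1 (0x80): reg=0x7A
After byte 2 (0xB5): reg=0x63
After byte 3 (0x50): reg=0x99
Register before byte 4: 0x99
After XOR with byte 0xC8: 0x51

Answer: 0xA2 0x43 0x86 0x0B 0x16 0x2C 0x58 0xB0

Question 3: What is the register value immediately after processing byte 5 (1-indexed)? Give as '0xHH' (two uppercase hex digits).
Answer: 0x31

Derivation:
After byte 1 (0x80): reg=0x7A
After byte 2 (0xB5): reg=0x63
After byte 3 (0x50): reg=0x99
After byte 4 (0xC8): reg=0xB0
After byte 5 (0xBB): reg=0x31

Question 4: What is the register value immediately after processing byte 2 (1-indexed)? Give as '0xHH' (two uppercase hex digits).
Answer: 0x63

Derivation:
After byte 1 (0x80): reg=0x7A
After byte 2 (0xB5): reg=0x63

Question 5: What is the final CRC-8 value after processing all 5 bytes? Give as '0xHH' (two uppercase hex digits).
After byte 1 (0x80): reg=0x7A
After byte 2 (0xB5): reg=0x63
After byte 3 (0x50): reg=0x99
After byte 4 (0xC8): reg=0xB0
After byte 5 (0xBB): reg=0x31

Answer: 0x31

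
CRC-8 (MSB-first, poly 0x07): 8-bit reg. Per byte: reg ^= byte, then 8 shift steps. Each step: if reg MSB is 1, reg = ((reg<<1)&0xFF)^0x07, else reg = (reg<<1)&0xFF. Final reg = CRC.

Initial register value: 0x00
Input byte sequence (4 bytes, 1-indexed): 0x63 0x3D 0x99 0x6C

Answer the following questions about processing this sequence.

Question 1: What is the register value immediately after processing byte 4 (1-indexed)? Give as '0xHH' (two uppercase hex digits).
After byte 1 (0x63): reg=0x2E
After byte 2 (0x3D): reg=0x79
After byte 3 (0x99): reg=0xAE
After byte 4 (0x6C): reg=0x40

Answer: 0x40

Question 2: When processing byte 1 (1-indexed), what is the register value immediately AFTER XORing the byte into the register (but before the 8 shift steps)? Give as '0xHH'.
Answer: 0x63

Derivation:
Register before byte 1: 0x00
Byte 1: 0x63
0x00 XOR 0x63 = 0x63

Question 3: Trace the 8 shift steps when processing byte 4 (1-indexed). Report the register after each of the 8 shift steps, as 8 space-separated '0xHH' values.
Answer: 0x83 0x01 0x02 0x04 0x08 0x10 0x20 0x40

Derivation:
After byte 1 (0x63): reg=0x2E
After byte 2 (0x3D): reg=0x79
After byte 3 (0x99): reg=0xAE
Register before byte 4: 0xAE
After XOR with byte 0x6C: 0xC2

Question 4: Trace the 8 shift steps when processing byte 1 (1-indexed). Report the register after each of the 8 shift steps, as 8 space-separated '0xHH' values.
Answer: 0xC6 0x8B 0x11 0x22 0x44 0x88 0x17 0x2E

Derivation:
Register before byte 1: 0x00
After XOR with byte 0x63: 0x63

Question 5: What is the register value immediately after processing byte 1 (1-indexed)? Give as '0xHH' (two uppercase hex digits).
After byte 1 (0x63): reg=0x2E

Answer: 0x2E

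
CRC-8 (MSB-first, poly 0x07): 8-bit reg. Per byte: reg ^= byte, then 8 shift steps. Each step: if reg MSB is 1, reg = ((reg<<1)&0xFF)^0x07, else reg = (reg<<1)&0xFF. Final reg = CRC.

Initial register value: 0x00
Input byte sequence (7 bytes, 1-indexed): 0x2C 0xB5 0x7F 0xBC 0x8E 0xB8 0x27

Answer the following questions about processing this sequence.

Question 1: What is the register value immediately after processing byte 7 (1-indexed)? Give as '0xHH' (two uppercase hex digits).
After byte 1 (0x2C): reg=0xC4
After byte 2 (0xB5): reg=0x50
After byte 3 (0x7F): reg=0xCD
After byte 4 (0xBC): reg=0x50
After byte 5 (0x8E): reg=0x14
After byte 6 (0xB8): reg=0x4D
After byte 7 (0x27): reg=0x11

Answer: 0x11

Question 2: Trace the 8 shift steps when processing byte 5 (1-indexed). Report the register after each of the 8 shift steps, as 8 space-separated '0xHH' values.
After byte 1 (0x2C): reg=0xC4
After byte 2 (0xB5): reg=0x50
After byte 3 (0x7F): reg=0xCD
After byte 4 (0xBC): reg=0x50
Register before byte 5: 0x50
After XOR with byte 0x8E: 0xDE

Answer: 0xBB 0x71 0xE2 0xC3 0x81 0x05 0x0A 0x14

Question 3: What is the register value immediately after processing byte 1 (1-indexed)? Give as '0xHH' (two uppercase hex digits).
Answer: 0xC4

Derivation:
After byte 1 (0x2C): reg=0xC4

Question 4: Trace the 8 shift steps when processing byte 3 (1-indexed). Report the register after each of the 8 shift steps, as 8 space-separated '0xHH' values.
Answer: 0x5E 0xBC 0x7F 0xFE 0xFB 0xF1 0xE5 0xCD

Derivation:
After byte 1 (0x2C): reg=0xC4
After byte 2 (0xB5): reg=0x50
Register before byte 3: 0x50
After XOR with byte 0x7F: 0x2F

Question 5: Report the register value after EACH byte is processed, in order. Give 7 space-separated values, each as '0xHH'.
0xC4 0x50 0xCD 0x50 0x14 0x4D 0x11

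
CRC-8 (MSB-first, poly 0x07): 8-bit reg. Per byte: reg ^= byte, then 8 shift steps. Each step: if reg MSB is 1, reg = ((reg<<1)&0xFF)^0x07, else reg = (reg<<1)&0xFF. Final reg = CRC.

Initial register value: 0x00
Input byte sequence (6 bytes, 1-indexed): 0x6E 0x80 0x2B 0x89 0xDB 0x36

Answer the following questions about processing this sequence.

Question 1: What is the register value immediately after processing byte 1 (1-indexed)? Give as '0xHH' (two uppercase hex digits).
After byte 1 (0x6E): reg=0x0D

Answer: 0x0D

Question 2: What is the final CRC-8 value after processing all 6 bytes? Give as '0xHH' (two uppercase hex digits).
After byte 1 (0x6E): reg=0x0D
After byte 2 (0x80): reg=0xAA
After byte 3 (0x2B): reg=0x8E
After byte 4 (0x89): reg=0x15
After byte 5 (0xDB): reg=0x64
After byte 6 (0x36): reg=0xB9

Answer: 0xB9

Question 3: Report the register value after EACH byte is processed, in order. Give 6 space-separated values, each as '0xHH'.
0x0D 0xAA 0x8E 0x15 0x64 0xB9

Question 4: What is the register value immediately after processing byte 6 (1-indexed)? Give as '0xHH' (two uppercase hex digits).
After byte 1 (0x6E): reg=0x0D
After byte 2 (0x80): reg=0xAA
After byte 3 (0x2B): reg=0x8E
After byte 4 (0x89): reg=0x15
After byte 5 (0xDB): reg=0x64
After byte 6 (0x36): reg=0xB9

Answer: 0xB9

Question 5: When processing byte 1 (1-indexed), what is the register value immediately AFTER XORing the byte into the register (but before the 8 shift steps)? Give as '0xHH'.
Answer: 0x6E

Derivation:
Register before byte 1: 0x00
Byte 1: 0x6E
0x00 XOR 0x6E = 0x6E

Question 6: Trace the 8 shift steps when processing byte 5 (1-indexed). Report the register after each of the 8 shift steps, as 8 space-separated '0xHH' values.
Answer: 0x9B 0x31 0x62 0xC4 0x8F 0x19 0x32 0x64

Derivation:
After byte 1 (0x6E): reg=0x0D
After byte 2 (0x80): reg=0xAA
After byte 3 (0x2B): reg=0x8E
After byte 4 (0x89): reg=0x15
Register before byte 5: 0x15
After XOR with byte 0xDB: 0xCE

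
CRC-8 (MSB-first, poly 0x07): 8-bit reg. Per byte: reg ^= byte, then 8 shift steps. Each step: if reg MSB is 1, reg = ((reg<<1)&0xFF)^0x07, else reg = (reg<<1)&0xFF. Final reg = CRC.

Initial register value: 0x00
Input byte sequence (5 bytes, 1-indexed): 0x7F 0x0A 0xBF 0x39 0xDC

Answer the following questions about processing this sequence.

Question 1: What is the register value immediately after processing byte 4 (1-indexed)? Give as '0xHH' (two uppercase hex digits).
After byte 1 (0x7F): reg=0x7A
After byte 2 (0x0A): reg=0x57
After byte 3 (0xBF): reg=0x96
After byte 4 (0x39): reg=0x44

Answer: 0x44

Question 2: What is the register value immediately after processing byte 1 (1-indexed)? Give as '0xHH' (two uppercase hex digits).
After byte 1 (0x7F): reg=0x7A

Answer: 0x7A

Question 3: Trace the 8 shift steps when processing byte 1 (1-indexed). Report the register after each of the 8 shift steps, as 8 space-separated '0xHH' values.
Register before byte 1: 0x00
After XOR with byte 0x7F: 0x7F

Answer: 0xFE 0xFB 0xF1 0xE5 0xCD 0x9D 0x3D 0x7A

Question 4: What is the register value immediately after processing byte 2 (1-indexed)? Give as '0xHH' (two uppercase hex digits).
Answer: 0x57

Derivation:
After byte 1 (0x7F): reg=0x7A
After byte 2 (0x0A): reg=0x57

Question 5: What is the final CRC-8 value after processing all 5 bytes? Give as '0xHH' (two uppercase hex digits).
After byte 1 (0x7F): reg=0x7A
After byte 2 (0x0A): reg=0x57
After byte 3 (0xBF): reg=0x96
After byte 4 (0x39): reg=0x44
After byte 5 (0xDC): reg=0xC1

Answer: 0xC1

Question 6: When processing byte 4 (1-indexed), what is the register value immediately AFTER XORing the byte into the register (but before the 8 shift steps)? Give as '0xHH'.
Register before byte 4: 0x96
Byte 4: 0x39
0x96 XOR 0x39 = 0xAF

Answer: 0xAF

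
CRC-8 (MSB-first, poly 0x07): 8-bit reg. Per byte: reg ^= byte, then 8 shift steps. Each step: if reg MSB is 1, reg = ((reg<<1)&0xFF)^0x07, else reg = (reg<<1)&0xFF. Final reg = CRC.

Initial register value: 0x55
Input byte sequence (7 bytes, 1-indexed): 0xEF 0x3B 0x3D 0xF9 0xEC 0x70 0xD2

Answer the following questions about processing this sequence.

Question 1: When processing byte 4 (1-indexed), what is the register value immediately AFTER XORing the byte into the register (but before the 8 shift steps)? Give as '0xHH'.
Register before byte 4: 0xB0
Byte 4: 0xF9
0xB0 XOR 0xF9 = 0x49

Answer: 0x49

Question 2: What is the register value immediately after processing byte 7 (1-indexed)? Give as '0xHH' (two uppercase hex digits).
After byte 1 (0xEF): reg=0x2F
After byte 2 (0x3B): reg=0x6C
After byte 3 (0x3D): reg=0xB0
After byte 4 (0xF9): reg=0xF8
After byte 5 (0xEC): reg=0x6C
After byte 6 (0x70): reg=0x54
After byte 7 (0xD2): reg=0x9B

Answer: 0x9B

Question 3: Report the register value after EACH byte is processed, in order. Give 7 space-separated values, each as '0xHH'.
0x2F 0x6C 0xB0 0xF8 0x6C 0x54 0x9B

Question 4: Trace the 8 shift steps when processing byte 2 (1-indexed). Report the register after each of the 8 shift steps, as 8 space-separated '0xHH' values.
After byte 1 (0xEF): reg=0x2F
Register before byte 2: 0x2F
After XOR with byte 0x3B: 0x14

Answer: 0x28 0x50 0xA0 0x47 0x8E 0x1B 0x36 0x6C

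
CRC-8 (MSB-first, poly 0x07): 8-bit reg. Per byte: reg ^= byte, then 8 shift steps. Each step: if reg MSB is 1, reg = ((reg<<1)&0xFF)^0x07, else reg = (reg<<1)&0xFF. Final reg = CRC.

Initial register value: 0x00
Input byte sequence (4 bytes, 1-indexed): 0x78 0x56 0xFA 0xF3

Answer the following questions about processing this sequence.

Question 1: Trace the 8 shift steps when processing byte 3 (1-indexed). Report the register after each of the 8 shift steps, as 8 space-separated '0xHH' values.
After byte 1 (0x78): reg=0x6F
After byte 2 (0x56): reg=0xAF
Register before byte 3: 0xAF
After XOR with byte 0xFA: 0x55

Answer: 0xAA 0x53 0xA6 0x4B 0x96 0x2B 0x56 0xAC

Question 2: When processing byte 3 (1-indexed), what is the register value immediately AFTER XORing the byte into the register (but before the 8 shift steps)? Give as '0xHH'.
Register before byte 3: 0xAF
Byte 3: 0xFA
0xAF XOR 0xFA = 0x55

Answer: 0x55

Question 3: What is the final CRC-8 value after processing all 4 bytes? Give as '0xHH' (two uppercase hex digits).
Answer: 0x9A

Derivation:
After byte 1 (0x78): reg=0x6F
After byte 2 (0x56): reg=0xAF
After byte 3 (0xFA): reg=0xAC
After byte 4 (0xF3): reg=0x9A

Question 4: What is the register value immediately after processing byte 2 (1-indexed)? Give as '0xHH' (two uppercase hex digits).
After byte 1 (0x78): reg=0x6F
After byte 2 (0x56): reg=0xAF

Answer: 0xAF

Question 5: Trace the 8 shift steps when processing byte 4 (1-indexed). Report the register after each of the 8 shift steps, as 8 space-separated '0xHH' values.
Answer: 0xBE 0x7B 0xF6 0xEB 0xD1 0xA5 0x4D 0x9A

Derivation:
After byte 1 (0x78): reg=0x6F
After byte 2 (0x56): reg=0xAF
After byte 3 (0xFA): reg=0xAC
Register before byte 4: 0xAC
After XOR with byte 0xF3: 0x5F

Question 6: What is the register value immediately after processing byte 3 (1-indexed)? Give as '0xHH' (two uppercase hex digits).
Answer: 0xAC

Derivation:
After byte 1 (0x78): reg=0x6F
After byte 2 (0x56): reg=0xAF
After byte 3 (0xFA): reg=0xAC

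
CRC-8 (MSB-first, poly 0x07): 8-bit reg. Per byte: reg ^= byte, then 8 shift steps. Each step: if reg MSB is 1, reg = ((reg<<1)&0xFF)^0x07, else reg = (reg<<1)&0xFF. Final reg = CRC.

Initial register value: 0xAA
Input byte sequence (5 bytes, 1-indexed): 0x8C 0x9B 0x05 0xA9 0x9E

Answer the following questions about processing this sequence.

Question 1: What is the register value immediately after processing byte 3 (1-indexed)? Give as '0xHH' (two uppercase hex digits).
After byte 1 (0x8C): reg=0xF2
After byte 2 (0x9B): reg=0x18
After byte 3 (0x05): reg=0x53

Answer: 0x53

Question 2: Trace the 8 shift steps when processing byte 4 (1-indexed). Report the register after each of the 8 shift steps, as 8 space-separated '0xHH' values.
After byte 1 (0x8C): reg=0xF2
After byte 2 (0x9B): reg=0x18
After byte 3 (0x05): reg=0x53
Register before byte 4: 0x53
After XOR with byte 0xA9: 0xFA

Answer: 0xF3 0xE1 0xC5 0x8D 0x1D 0x3A 0x74 0xE8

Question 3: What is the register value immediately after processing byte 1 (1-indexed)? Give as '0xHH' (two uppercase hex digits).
After byte 1 (0x8C): reg=0xF2

Answer: 0xF2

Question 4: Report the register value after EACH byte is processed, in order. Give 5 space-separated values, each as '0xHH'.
0xF2 0x18 0x53 0xE8 0x45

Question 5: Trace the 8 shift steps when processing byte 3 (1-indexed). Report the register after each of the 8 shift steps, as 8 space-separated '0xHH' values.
Answer: 0x3A 0x74 0xE8 0xD7 0xA9 0x55 0xAA 0x53

Derivation:
After byte 1 (0x8C): reg=0xF2
After byte 2 (0x9B): reg=0x18
Register before byte 3: 0x18
After XOR with byte 0x05: 0x1D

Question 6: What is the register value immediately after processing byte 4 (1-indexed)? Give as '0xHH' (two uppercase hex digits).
Answer: 0xE8

Derivation:
After byte 1 (0x8C): reg=0xF2
After byte 2 (0x9B): reg=0x18
After byte 3 (0x05): reg=0x53
After byte 4 (0xA9): reg=0xE8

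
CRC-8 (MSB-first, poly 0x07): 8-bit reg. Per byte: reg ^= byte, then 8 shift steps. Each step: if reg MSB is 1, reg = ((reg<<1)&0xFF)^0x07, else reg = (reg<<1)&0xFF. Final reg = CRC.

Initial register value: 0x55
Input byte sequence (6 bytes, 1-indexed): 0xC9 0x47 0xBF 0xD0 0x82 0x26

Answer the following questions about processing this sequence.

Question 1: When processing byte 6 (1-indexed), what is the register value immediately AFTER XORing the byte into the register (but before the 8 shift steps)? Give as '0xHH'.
Answer: 0x7C

Derivation:
Register before byte 6: 0x5A
Byte 6: 0x26
0x5A XOR 0x26 = 0x7C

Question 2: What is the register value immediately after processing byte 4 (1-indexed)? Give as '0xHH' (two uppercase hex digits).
Answer: 0x9C

Derivation:
After byte 1 (0xC9): reg=0xDD
After byte 2 (0x47): reg=0xCF
After byte 3 (0xBF): reg=0x57
After byte 4 (0xD0): reg=0x9C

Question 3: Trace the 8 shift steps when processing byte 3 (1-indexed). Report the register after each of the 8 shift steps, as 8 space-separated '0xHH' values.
Answer: 0xE0 0xC7 0x89 0x15 0x2A 0x54 0xA8 0x57

Derivation:
After byte 1 (0xC9): reg=0xDD
After byte 2 (0x47): reg=0xCF
Register before byte 3: 0xCF
After XOR with byte 0xBF: 0x70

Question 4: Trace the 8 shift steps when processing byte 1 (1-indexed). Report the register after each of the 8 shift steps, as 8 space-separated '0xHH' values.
Answer: 0x3F 0x7E 0xFC 0xFF 0xF9 0xF5 0xED 0xDD

Derivation:
Register before byte 1: 0x55
After XOR with byte 0xC9: 0x9C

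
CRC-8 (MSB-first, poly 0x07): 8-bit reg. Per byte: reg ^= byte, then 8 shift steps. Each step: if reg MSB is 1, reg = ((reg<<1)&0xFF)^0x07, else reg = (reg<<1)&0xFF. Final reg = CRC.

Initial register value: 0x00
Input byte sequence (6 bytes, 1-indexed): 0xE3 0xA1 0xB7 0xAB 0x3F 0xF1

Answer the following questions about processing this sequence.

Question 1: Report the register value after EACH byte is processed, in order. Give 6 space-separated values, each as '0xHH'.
0xA7 0x12 0x72 0x01 0xBA 0xF6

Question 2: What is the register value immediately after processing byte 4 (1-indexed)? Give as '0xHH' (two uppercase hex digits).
Answer: 0x01

Derivation:
After byte 1 (0xE3): reg=0xA7
After byte 2 (0xA1): reg=0x12
After byte 3 (0xB7): reg=0x72
After byte 4 (0xAB): reg=0x01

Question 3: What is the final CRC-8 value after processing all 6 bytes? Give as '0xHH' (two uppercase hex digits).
Answer: 0xF6

Derivation:
After byte 1 (0xE3): reg=0xA7
After byte 2 (0xA1): reg=0x12
After byte 3 (0xB7): reg=0x72
After byte 4 (0xAB): reg=0x01
After byte 5 (0x3F): reg=0xBA
After byte 6 (0xF1): reg=0xF6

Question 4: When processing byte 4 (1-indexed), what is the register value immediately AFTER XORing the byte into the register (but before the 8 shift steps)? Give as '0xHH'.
Answer: 0xD9

Derivation:
Register before byte 4: 0x72
Byte 4: 0xAB
0x72 XOR 0xAB = 0xD9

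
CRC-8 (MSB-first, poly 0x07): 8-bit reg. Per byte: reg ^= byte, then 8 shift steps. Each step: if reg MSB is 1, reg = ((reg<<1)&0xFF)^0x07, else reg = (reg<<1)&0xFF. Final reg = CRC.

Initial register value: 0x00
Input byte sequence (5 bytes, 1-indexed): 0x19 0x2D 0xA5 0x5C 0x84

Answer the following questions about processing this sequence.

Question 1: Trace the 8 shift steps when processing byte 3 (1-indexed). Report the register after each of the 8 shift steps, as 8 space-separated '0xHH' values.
After byte 1 (0x19): reg=0x4F
After byte 2 (0x2D): reg=0x29
Register before byte 3: 0x29
After XOR with byte 0xA5: 0x8C

Answer: 0x1F 0x3E 0x7C 0xF8 0xF7 0xE9 0xD5 0xAD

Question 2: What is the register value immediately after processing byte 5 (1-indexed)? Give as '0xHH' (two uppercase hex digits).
Answer: 0x94

Derivation:
After byte 1 (0x19): reg=0x4F
After byte 2 (0x2D): reg=0x29
After byte 3 (0xA5): reg=0xAD
After byte 4 (0x5C): reg=0xD9
After byte 5 (0x84): reg=0x94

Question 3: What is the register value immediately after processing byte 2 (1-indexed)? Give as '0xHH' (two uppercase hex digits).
Answer: 0x29

Derivation:
After byte 1 (0x19): reg=0x4F
After byte 2 (0x2D): reg=0x29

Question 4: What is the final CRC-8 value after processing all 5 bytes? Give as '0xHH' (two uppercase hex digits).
Answer: 0x94

Derivation:
After byte 1 (0x19): reg=0x4F
After byte 2 (0x2D): reg=0x29
After byte 3 (0xA5): reg=0xAD
After byte 4 (0x5C): reg=0xD9
After byte 5 (0x84): reg=0x94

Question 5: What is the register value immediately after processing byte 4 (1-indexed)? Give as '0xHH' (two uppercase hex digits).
Answer: 0xD9

Derivation:
After byte 1 (0x19): reg=0x4F
After byte 2 (0x2D): reg=0x29
After byte 3 (0xA5): reg=0xAD
After byte 4 (0x5C): reg=0xD9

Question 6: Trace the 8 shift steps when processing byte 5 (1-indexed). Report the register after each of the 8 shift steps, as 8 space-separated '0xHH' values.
Answer: 0xBA 0x73 0xE6 0xCB 0x91 0x25 0x4A 0x94

Derivation:
After byte 1 (0x19): reg=0x4F
After byte 2 (0x2D): reg=0x29
After byte 3 (0xA5): reg=0xAD
After byte 4 (0x5C): reg=0xD9
Register before byte 5: 0xD9
After XOR with byte 0x84: 0x5D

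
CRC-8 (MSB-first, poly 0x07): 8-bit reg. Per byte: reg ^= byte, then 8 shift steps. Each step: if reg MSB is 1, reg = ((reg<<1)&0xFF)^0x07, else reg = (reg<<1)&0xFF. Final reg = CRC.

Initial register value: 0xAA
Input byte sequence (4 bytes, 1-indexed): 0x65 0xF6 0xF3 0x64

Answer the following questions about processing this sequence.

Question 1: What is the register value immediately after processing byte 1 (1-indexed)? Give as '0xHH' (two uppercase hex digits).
Answer: 0x63

Derivation:
After byte 1 (0x65): reg=0x63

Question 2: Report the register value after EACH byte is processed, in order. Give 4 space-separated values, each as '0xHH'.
0x63 0xE2 0x77 0x79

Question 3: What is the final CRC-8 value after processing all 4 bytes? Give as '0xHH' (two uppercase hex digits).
After byte 1 (0x65): reg=0x63
After byte 2 (0xF6): reg=0xE2
After byte 3 (0xF3): reg=0x77
After byte 4 (0x64): reg=0x79

Answer: 0x79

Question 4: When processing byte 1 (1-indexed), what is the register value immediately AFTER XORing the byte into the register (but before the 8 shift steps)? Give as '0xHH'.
Register before byte 1: 0xAA
Byte 1: 0x65
0xAA XOR 0x65 = 0xCF

Answer: 0xCF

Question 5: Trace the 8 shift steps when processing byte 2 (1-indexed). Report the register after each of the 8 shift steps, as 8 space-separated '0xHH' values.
Answer: 0x2D 0x5A 0xB4 0x6F 0xDE 0xBB 0x71 0xE2

Derivation:
After byte 1 (0x65): reg=0x63
Register before byte 2: 0x63
After XOR with byte 0xF6: 0x95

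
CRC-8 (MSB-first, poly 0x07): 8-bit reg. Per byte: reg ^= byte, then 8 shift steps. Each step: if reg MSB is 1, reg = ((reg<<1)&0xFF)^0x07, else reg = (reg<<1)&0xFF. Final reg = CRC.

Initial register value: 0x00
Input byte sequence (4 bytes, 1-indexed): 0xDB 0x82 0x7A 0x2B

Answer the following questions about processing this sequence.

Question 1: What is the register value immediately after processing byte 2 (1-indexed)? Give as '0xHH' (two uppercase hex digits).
After byte 1 (0xDB): reg=0x0F
After byte 2 (0x82): reg=0xAA

Answer: 0xAA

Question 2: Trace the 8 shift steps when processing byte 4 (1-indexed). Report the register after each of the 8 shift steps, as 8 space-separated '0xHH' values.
Answer: 0x2A 0x54 0xA8 0x57 0xAE 0x5B 0xB6 0x6B

Derivation:
After byte 1 (0xDB): reg=0x0F
After byte 2 (0x82): reg=0xAA
After byte 3 (0x7A): reg=0x3E
Register before byte 4: 0x3E
After XOR with byte 0x2B: 0x15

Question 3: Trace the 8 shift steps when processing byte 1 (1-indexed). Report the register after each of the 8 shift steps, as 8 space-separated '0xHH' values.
Register before byte 1: 0x00
After XOR with byte 0xDB: 0xDB

Answer: 0xB1 0x65 0xCA 0x93 0x21 0x42 0x84 0x0F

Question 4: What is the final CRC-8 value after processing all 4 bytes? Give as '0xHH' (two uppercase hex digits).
After byte 1 (0xDB): reg=0x0F
After byte 2 (0x82): reg=0xAA
After byte 3 (0x7A): reg=0x3E
After byte 4 (0x2B): reg=0x6B

Answer: 0x6B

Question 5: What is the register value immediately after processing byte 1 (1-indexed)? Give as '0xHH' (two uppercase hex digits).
Answer: 0x0F

Derivation:
After byte 1 (0xDB): reg=0x0F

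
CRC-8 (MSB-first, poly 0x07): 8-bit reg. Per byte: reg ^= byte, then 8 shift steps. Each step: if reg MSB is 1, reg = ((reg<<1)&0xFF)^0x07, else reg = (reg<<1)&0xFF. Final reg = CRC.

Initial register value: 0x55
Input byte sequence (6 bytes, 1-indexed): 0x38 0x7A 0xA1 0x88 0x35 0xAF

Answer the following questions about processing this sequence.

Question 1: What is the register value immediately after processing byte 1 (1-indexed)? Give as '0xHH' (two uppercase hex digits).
Answer: 0x04

Derivation:
After byte 1 (0x38): reg=0x04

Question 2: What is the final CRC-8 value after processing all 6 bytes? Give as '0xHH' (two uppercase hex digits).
Answer: 0x83

Derivation:
After byte 1 (0x38): reg=0x04
After byte 2 (0x7A): reg=0x7D
After byte 3 (0xA1): reg=0x1A
After byte 4 (0x88): reg=0xF7
After byte 5 (0x35): reg=0x40
After byte 6 (0xAF): reg=0x83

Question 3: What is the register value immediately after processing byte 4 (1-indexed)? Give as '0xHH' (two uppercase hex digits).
Answer: 0xF7

Derivation:
After byte 1 (0x38): reg=0x04
After byte 2 (0x7A): reg=0x7D
After byte 3 (0xA1): reg=0x1A
After byte 4 (0x88): reg=0xF7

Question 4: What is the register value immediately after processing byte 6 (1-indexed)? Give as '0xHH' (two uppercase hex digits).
Answer: 0x83

Derivation:
After byte 1 (0x38): reg=0x04
After byte 2 (0x7A): reg=0x7D
After byte 3 (0xA1): reg=0x1A
After byte 4 (0x88): reg=0xF7
After byte 5 (0x35): reg=0x40
After byte 6 (0xAF): reg=0x83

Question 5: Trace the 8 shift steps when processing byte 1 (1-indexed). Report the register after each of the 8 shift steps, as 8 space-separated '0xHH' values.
Answer: 0xDA 0xB3 0x61 0xC2 0x83 0x01 0x02 0x04

Derivation:
Register before byte 1: 0x55
After XOR with byte 0x38: 0x6D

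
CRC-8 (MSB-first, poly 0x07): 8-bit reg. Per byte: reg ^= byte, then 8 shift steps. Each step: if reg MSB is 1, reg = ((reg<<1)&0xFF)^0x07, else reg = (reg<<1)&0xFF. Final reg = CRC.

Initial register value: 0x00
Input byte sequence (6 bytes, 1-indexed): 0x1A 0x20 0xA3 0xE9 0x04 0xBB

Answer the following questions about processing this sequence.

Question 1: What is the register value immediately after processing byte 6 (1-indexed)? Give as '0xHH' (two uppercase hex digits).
After byte 1 (0x1A): reg=0x46
After byte 2 (0x20): reg=0x35
After byte 3 (0xA3): reg=0xEB
After byte 4 (0xE9): reg=0x0E
After byte 5 (0x04): reg=0x36
After byte 6 (0xBB): reg=0xAA

Answer: 0xAA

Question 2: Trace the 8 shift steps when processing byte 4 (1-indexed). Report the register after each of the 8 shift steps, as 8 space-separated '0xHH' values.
Answer: 0x04 0x08 0x10 0x20 0x40 0x80 0x07 0x0E

Derivation:
After byte 1 (0x1A): reg=0x46
After byte 2 (0x20): reg=0x35
After byte 3 (0xA3): reg=0xEB
Register before byte 4: 0xEB
After XOR with byte 0xE9: 0x02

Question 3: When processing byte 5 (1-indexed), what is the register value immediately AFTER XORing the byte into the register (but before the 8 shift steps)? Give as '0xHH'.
Answer: 0x0A

Derivation:
Register before byte 5: 0x0E
Byte 5: 0x04
0x0E XOR 0x04 = 0x0A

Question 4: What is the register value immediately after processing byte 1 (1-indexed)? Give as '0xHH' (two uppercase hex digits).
Answer: 0x46

Derivation:
After byte 1 (0x1A): reg=0x46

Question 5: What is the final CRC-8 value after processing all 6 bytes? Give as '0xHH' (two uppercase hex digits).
After byte 1 (0x1A): reg=0x46
After byte 2 (0x20): reg=0x35
After byte 3 (0xA3): reg=0xEB
After byte 4 (0xE9): reg=0x0E
After byte 5 (0x04): reg=0x36
After byte 6 (0xBB): reg=0xAA

Answer: 0xAA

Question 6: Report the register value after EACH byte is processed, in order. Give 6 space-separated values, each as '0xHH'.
0x46 0x35 0xEB 0x0E 0x36 0xAA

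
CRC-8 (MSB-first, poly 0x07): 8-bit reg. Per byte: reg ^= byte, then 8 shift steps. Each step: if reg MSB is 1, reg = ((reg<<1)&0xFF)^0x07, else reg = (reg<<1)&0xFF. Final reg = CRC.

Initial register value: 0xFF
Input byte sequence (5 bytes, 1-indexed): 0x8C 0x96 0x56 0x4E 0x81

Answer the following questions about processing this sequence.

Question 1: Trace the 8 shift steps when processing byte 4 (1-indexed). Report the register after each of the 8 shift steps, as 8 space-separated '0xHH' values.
After byte 1 (0x8C): reg=0x5E
After byte 2 (0x96): reg=0x76
After byte 3 (0x56): reg=0xE0
Register before byte 4: 0xE0
After XOR with byte 0x4E: 0xAE

Answer: 0x5B 0xB6 0x6B 0xD6 0xAB 0x51 0xA2 0x43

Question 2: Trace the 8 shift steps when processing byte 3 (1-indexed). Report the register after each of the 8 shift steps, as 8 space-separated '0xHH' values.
Answer: 0x40 0x80 0x07 0x0E 0x1C 0x38 0x70 0xE0

Derivation:
After byte 1 (0x8C): reg=0x5E
After byte 2 (0x96): reg=0x76
Register before byte 3: 0x76
After XOR with byte 0x56: 0x20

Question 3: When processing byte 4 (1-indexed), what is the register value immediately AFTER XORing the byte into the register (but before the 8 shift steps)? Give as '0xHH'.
Register before byte 4: 0xE0
Byte 4: 0x4E
0xE0 XOR 0x4E = 0xAE

Answer: 0xAE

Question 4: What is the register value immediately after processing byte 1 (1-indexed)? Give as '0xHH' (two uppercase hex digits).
After byte 1 (0x8C): reg=0x5E

Answer: 0x5E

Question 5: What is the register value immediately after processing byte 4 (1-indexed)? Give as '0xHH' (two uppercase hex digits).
Answer: 0x43

Derivation:
After byte 1 (0x8C): reg=0x5E
After byte 2 (0x96): reg=0x76
After byte 3 (0x56): reg=0xE0
After byte 4 (0x4E): reg=0x43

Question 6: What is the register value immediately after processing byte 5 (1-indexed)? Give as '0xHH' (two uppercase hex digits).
Answer: 0x40

Derivation:
After byte 1 (0x8C): reg=0x5E
After byte 2 (0x96): reg=0x76
After byte 3 (0x56): reg=0xE0
After byte 4 (0x4E): reg=0x43
After byte 5 (0x81): reg=0x40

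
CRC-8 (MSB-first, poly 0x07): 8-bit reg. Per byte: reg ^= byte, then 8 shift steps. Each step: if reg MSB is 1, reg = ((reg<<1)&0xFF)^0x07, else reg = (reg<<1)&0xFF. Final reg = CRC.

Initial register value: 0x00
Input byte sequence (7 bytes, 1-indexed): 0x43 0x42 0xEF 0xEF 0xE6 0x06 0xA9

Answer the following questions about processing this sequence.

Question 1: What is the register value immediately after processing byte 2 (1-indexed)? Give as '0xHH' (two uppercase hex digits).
After byte 1 (0x43): reg=0xCE
After byte 2 (0x42): reg=0xAD

Answer: 0xAD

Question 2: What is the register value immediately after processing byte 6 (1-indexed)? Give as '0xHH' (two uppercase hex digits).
Answer: 0x11

Derivation:
After byte 1 (0x43): reg=0xCE
After byte 2 (0x42): reg=0xAD
After byte 3 (0xEF): reg=0xC9
After byte 4 (0xEF): reg=0xF2
After byte 5 (0xE6): reg=0x6C
After byte 6 (0x06): reg=0x11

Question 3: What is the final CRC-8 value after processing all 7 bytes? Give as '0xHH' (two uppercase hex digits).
After byte 1 (0x43): reg=0xCE
After byte 2 (0x42): reg=0xAD
After byte 3 (0xEF): reg=0xC9
After byte 4 (0xEF): reg=0xF2
After byte 5 (0xE6): reg=0x6C
After byte 6 (0x06): reg=0x11
After byte 7 (0xA9): reg=0x21

Answer: 0x21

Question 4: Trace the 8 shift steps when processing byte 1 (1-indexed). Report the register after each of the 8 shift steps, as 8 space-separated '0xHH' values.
Register before byte 1: 0x00
After XOR with byte 0x43: 0x43

Answer: 0x86 0x0B 0x16 0x2C 0x58 0xB0 0x67 0xCE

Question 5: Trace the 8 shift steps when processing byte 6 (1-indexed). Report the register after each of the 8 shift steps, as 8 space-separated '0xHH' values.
After byte 1 (0x43): reg=0xCE
After byte 2 (0x42): reg=0xAD
After byte 3 (0xEF): reg=0xC9
After byte 4 (0xEF): reg=0xF2
After byte 5 (0xE6): reg=0x6C
Register before byte 6: 0x6C
After XOR with byte 0x06: 0x6A

Answer: 0xD4 0xAF 0x59 0xB2 0x63 0xC6 0x8B 0x11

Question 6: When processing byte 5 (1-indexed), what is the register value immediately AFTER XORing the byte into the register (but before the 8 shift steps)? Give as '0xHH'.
Register before byte 5: 0xF2
Byte 5: 0xE6
0xF2 XOR 0xE6 = 0x14

Answer: 0x14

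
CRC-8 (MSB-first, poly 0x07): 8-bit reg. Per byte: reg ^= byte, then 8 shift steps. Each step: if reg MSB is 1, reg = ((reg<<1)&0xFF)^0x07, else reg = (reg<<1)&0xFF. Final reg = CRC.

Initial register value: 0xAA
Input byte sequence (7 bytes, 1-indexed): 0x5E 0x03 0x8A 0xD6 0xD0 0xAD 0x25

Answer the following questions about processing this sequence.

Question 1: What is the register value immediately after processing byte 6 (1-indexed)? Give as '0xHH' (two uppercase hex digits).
After byte 1 (0x5E): reg=0xC2
After byte 2 (0x03): reg=0x49
After byte 3 (0x8A): reg=0x47
After byte 4 (0xD6): reg=0xFE
After byte 5 (0xD0): reg=0xCA
After byte 6 (0xAD): reg=0x32

Answer: 0x32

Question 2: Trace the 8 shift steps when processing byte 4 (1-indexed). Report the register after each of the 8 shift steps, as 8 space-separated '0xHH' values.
Answer: 0x25 0x4A 0x94 0x2F 0x5E 0xBC 0x7F 0xFE

Derivation:
After byte 1 (0x5E): reg=0xC2
After byte 2 (0x03): reg=0x49
After byte 3 (0x8A): reg=0x47
Register before byte 4: 0x47
After XOR with byte 0xD6: 0x91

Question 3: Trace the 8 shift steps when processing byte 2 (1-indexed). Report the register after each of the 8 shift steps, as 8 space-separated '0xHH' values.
After byte 1 (0x5E): reg=0xC2
Register before byte 2: 0xC2
After XOR with byte 0x03: 0xC1

Answer: 0x85 0x0D 0x1A 0x34 0x68 0xD0 0xA7 0x49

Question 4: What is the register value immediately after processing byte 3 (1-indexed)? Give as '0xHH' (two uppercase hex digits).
Answer: 0x47

Derivation:
After byte 1 (0x5E): reg=0xC2
After byte 2 (0x03): reg=0x49
After byte 3 (0x8A): reg=0x47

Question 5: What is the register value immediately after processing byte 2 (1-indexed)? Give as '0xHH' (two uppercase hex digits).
After byte 1 (0x5E): reg=0xC2
After byte 2 (0x03): reg=0x49

Answer: 0x49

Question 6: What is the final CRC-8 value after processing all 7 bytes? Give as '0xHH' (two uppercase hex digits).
After byte 1 (0x5E): reg=0xC2
After byte 2 (0x03): reg=0x49
After byte 3 (0x8A): reg=0x47
After byte 4 (0xD6): reg=0xFE
After byte 5 (0xD0): reg=0xCA
After byte 6 (0xAD): reg=0x32
After byte 7 (0x25): reg=0x65

Answer: 0x65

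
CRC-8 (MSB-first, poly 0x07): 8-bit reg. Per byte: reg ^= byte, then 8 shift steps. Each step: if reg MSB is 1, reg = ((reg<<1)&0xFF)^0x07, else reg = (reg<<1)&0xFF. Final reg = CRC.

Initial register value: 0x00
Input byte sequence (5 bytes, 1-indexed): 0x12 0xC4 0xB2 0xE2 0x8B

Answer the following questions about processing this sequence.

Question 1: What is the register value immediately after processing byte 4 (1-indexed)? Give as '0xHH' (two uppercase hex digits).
After byte 1 (0x12): reg=0x7E
After byte 2 (0xC4): reg=0x2F
After byte 3 (0xB2): reg=0xDA
After byte 4 (0xE2): reg=0xA8

Answer: 0xA8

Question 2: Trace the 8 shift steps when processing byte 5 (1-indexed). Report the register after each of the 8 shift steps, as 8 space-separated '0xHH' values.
Answer: 0x46 0x8C 0x1F 0x3E 0x7C 0xF8 0xF7 0xE9

Derivation:
After byte 1 (0x12): reg=0x7E
After byte 2 (0xC4): reg=0x2F
After byte 3 (0xB2): reg=0xDA
After byte 4 (0xE2): reg=0xA8
Register before byte 5: 0xA8
After XOR with byte 0x8B: 0x23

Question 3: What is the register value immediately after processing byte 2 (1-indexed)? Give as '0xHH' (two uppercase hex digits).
After byte 1 (0x12): reg=0x7E
After byte 2 (0xC4): reg=0x2F

Answer: 0x2F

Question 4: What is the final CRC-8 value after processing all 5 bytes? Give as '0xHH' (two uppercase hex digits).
After byte 1 (0x12): reg=0x7E
After byte 2 (0xC4): reg=0x2F
After byte 3 (0xB2): reg=0xDA
After byte 4 (0xE2): reg=0xA8
After byte 5 (0x8B): reg=0xE9

Answer: 0xE9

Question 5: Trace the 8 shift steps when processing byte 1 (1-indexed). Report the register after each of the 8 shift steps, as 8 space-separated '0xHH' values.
Answer: 0x24 0x48 0x90 0x27 0x4E 0x9C 0x3F 0x7E

Derivation:
Register before byte 1: 0x00
After XOR with byte 0x12: 0x12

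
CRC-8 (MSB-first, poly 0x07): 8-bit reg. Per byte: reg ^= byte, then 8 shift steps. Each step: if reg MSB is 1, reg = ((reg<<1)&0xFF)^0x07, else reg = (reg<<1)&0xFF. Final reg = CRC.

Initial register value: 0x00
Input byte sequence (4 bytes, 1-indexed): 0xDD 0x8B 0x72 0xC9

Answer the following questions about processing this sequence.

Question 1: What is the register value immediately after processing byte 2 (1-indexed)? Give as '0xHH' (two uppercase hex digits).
Answer: 0xEB

Derivation:
After byte 1 (0xDD): reg=0x1D
After byte 2 (0x8B): reg=0xEB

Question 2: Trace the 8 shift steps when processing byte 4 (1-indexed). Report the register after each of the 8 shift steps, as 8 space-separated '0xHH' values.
After byte 1 (0xDD): reg=0x1D
After byte 2 (0x8B): reg=0xEB
After byte 3 (0x72): reg=0xC6
Register before byte 4: 0xC6
After XOR with byte 0xC9: 0x0F

Answer: 0x1E 0x3C 0x78 0xF0 0xE7 0xC9 0x95 0x2D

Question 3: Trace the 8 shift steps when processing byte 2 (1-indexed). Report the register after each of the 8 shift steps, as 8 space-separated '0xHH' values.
After byte 1 (0xDD): reg=0x1D
Register before byte 2: 0x1D
After XOR with byte 0x8B: 0x96

Answer: 0x2B 0x56 0xAC 0x5F 0xBE 0x7B 0xF6 0xEB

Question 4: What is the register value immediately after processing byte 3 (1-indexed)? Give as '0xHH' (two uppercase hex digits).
After byte 1 (0xDD): reg=0x1D
After byte 2 (0x8B): reg=0xEB
After byte 3 (0x72): reg=0xC6

Answer: 0xC6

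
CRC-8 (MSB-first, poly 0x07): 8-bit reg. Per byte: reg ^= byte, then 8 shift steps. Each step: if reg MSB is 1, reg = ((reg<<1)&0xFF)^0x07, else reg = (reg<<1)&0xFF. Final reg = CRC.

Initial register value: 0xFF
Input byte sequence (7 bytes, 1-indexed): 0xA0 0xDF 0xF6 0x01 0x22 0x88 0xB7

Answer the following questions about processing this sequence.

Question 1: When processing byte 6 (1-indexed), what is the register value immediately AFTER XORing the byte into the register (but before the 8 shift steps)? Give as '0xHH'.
Answer: 0xB7

Derivation:
Register before byte 6: 0x3F
Byte 6: 0x88
0x3F XOR 0x88 = 0xB7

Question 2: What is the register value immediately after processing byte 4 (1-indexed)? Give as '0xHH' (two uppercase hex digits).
Answer: 0x2B

Derivation:
After byte 1 (0xA0): reg=0x9A
After byte 2 (0xDF): reg=0xDC
After byte 3 (0xF6): reg=0xD6
After byte 4 (0x01): reg=0x2B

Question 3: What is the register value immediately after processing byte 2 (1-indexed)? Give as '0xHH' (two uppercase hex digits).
After byte 1 (0xA0): reg=0x9A
After byte 2 (0xDF): reg=0xDC

Answer: 0xDC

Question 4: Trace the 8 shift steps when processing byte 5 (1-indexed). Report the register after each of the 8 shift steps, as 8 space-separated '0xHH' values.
Answer: 0x12 0x24 0x48 0x90 0x27 0x4E 0x9C 0x3F

Derivation:
After byte 1 (0xA0): reg=0x9A
After byte 2 (0xDF): reg=0xDC
After byte 3 (0xF6): reg=0xD6
After byte 4 (0x01): reg=0x2B
Register before byte 5: 0x2B
After XOR with byte 0x22: 0x09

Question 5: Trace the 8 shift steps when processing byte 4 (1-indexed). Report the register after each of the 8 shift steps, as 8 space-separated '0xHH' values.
Answer: 0xA9 0x55 0xAA 0x53 0xA6 0x4B 0x96 0x2B

Derivation:
After byte 1 (0xA0): reg=0x9A
After byte 2 (0xDF): reg=0xDC
After byte 3 (0xF6): reg=0xD6
Register before byte 4: 0xD6
After XOR with byte 0x01: 0xD7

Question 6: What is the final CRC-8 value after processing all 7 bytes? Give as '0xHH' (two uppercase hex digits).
After byte 1 (0xA0): reg=0x9A
After byte 2 (0xDF): reg=0xDC
After byte 3 (0xF6): reg=0xD6
After byte 4 (0x01): reg=0x2B
After byte 5 (0x22): reg=0x3F
After byte 6 (0x88): reg=0x0C
After byte 7 (0xB7): reg=0x28

Answer: 0x28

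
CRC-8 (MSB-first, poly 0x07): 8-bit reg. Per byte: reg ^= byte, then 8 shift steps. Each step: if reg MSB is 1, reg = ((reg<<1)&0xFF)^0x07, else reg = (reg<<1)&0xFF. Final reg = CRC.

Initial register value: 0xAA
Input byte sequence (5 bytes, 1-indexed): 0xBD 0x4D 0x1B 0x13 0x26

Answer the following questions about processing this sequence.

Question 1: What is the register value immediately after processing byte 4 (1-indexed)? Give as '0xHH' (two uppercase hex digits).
After byte 1 (0xBD): reg=0x65
After byte 2 (0x4D): reg=0xD8
After byte 3 (0x1B): reg=0x47
After byte 4 (0x13): reg=0xAB

Answer: 0xAB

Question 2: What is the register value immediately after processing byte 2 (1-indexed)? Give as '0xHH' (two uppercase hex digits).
Answer: 0xD8

Derivation:
After byte 1 (0xBD): reg=0x65
After byte 2 (0x4D): reg=0xD8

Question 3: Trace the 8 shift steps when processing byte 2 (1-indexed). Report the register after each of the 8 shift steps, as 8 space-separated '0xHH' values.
After byte 1 (0xBD): reg=0x65
Register before byte 2: 0x65
After XOR with byte 0x4D: 0x28

Answer: 0x50 0xA0 0x47 0x8E 0x1B 0x36 0x6C 0xD8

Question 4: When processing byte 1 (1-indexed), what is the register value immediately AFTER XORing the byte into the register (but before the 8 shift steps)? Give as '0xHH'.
Register before byte 1: 0xAA
Byte 1: 0xBD
0xAA XOR 0xBD = 0x17

Answer: 0x17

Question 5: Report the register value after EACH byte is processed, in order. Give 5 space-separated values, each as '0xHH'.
0x65 0xD8 0x47 0xAB 0xAA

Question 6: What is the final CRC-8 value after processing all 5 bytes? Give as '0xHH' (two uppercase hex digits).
Answer: 0xAA

Derivation:
After byte 1 (0xBD): reg=0x65
After byte 2 (0x4D): reg=0xD8
After byte 3 (0x1B): reg=0x47
After byte 4 (0x13): reg=0xAB
After byte 5 (0x26): reg=0xAA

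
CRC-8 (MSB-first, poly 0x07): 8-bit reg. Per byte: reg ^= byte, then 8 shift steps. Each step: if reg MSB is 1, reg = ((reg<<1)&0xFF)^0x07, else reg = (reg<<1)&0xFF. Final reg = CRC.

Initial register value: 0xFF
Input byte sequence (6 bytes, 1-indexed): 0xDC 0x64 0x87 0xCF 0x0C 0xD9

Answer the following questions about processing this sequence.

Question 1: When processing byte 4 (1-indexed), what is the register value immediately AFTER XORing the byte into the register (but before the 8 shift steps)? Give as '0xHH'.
Register before byte 4: 0xC3
Byte 4: 0xCF
0xC3 XOR 0xCF = 0x0C

Answer: 0x0C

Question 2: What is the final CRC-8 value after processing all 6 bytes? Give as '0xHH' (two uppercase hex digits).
After byte 1 (0xDC): reg=0xE9
After byte 2 (0x64): reg=0xAA
After byte 3 (0x87): reg=0xC3
After byte 4 (0xCF): reg=0x24
After byte 5 (0x0C): reg=0xD8
After byte 6 (0xD9): reg=0x07

Answer: 0x07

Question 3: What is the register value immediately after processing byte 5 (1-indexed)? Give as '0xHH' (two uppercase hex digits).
Answer: 0xD8

Derivation:
After byte 1 (0xDC): reg=0xE9
After byte 2 (0x64): reg=0xAA
After byte 3 (0x87): reg=0xC3
After byte 4 (0xCF): reg=0x24
After byte 5 (0x0C): reg=0xD8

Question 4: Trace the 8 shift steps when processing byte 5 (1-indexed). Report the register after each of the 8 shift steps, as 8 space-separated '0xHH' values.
After byte 1 (0xDC): reg=0xE9
After byte 2 (0x64): reg=0xAA
After byte 3 (0x87): reg=0xC3
After byte 4 (0xCF): reg=0x24
Register before byte 5: 0x24
After XOR with byte 0x0C: 0x28

Answer: 0x50 0xA0 0x47 0x8E 0x1B 0x36 0x6C 0xD8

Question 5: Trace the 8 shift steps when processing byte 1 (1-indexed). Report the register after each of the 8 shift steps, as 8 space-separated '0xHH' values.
Register before byte 1: 0xFF
After XOR with byte 0xDC: 0x23

Answer: 0x46 0x8C 0x1F 0x3E 0x7C 0xF8 0xF7 0xE9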